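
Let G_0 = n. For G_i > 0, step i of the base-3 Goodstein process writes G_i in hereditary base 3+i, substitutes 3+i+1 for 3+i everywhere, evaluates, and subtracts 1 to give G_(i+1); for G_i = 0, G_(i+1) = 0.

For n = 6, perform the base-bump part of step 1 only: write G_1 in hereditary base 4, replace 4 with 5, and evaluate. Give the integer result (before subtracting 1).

[0] 6 ≡ 2·3 (base 3). Lift 4: 8. −1: 7.
[1] 7 ≡ 4 + 3 (base 4). Lift 5: 8. −1: 7.

8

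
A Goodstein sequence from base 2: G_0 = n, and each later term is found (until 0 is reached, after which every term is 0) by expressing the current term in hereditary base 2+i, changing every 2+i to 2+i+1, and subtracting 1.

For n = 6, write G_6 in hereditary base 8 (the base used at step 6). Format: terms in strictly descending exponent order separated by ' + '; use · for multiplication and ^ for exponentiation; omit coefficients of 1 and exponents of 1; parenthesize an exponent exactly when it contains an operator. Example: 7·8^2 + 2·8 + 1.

5·8^5 + 5·8^4 + 5·8^3 + 5·8^2 + 5·8 + 3

(0) 6|_2 = 2^2 + 2 ↦ 3^3 + 3|_3 = 30 ⇒ 29
(1) 29|_3 = 3^3 + 2 ↦ 4^4 + 2|_4 = 258 ⇒ 257
(2) 257|_4 = 4^4 + 1 ↦ 5^5 + 1|_5 = 3126 ⇒ 3125
(3) 3125|_5 = 5^5 ↦ 6^6|_6 = 46656 ⇒ 46655
(4) 46655|_6 = 5·6^5 + 5·6^4 + 5·6^3 + 5·6^2 + 5·6 + 5 ↦ 5·7^5 + 5·7^4 + 5·7^3 + 5·7^2 + 5·7 + 5|_7 = 98040 ⇒ 98039
(5) 98039|_7 = 5·7^5 + 5·7^4 + 5·7^3 + 5·7^2 + 5·7 + 4 ↦ 5·8^5 + 5·8^4 + 5·8^3 + 5·8^2 + 5·8 + 4|_8 = 187244 ⇒ 187243
(6) 187243|_8 = 5·8^5 + 5·8^4 + 5·8^3 + 5·8^2 + 5·8 + 3 ↦ 5·9^5 + 5·9^4 + 5·9^3 + 5·9^2 + 5·9 + 3|_9 = 332148 ⇒ 332147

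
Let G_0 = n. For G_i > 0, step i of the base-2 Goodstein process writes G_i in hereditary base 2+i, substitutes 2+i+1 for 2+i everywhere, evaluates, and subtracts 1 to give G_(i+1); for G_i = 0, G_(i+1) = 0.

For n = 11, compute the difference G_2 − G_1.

G_0 = 11. HB_2(11) = 2^(2 + 1) + 2 + 1. Bump = 85. G_1 = 84.
G_1 = 84. HB_3(84) = 3^(3 + 1) + 3. Bump = 1028. G_2 = 1027.

943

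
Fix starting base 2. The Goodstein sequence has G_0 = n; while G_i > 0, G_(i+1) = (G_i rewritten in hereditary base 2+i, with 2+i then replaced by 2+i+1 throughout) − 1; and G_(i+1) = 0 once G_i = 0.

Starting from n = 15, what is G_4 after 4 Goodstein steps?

G_0=15  [base 2] 2^(2 + 1) + 2^2 + 2 + 1  →[2↦3]→  3^(3 + 1) + 3^3 + 3 + 1 = 112  −1 ⇒ G_1=111
G_1=111  [base 3] 3^(3 + 1) + 3^3 + 3  →[3↦4]→  4^(4 + 1) + 4^4 + 4 = 1284  −1 ⇒ G_2=1283
G_2=1283  [base 4] 4^(4 + 1) + 4^4 + 3  →[4↦5]→  5^(5 + 1) + 5^5 + 3 = 18753  −1 ⇒ G_3=18752
G_3=18752  [base 5] 5^(5 + 1) + 5^5 + 2  →[5↦6]→  6^(6 + 1) + 6^6 + 2 = 326594  −1 ⇒ G_4=326593
G_4=326593  [base 6] 6^(6 + 1) + 6^6 + 1  →[6↦7]→  7^(7 + 1) + 7^7 + 1 = 6588345  −1 ⇒ G_5=6588344

326593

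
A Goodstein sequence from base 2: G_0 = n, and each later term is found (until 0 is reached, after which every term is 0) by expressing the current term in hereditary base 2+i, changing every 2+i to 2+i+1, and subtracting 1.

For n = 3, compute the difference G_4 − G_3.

-1

i=0: 3 = 2 + 1 (b=2); 2→3: 3 + 1 = 4; 4−1 = 3
i=1: 3 = 3 (b=3); 3→4: 4 = 4; 4−1 = 3
i=2: 3 = 3 (b=4); 4→5: 3 = 3; 3−1 = 2
i=3: 2 = 2 (b=5); 5→6: 2 = 2; 2−1 = 1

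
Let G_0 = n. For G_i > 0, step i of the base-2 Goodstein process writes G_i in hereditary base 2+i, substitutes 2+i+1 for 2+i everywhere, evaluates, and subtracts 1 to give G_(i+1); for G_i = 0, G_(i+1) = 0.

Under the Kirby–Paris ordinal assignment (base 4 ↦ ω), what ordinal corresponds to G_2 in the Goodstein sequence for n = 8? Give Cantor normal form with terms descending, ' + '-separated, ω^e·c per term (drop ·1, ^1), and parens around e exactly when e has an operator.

ω^ω·2 + ω^2·2 + ω·2 + 1

8 —HB2→ 2^(2 + 1) —bump→ 3^(3 + 1) = 81 —(−1)→ 80
80 —HB3→ 2·3^3 + 2·3^2 + 2·3 + 2 —bump→ 2·4^4 + 2·4^2 + 2·4 + 2 = 554 —(−1)→ 553
553 —HB4→ 2·4^4 + 2·4^2 + 2·4 + 1 —bump→ 2·5^5 + 2·5^2 + 2·5 + 1 = 6311 —(−1)→ 6310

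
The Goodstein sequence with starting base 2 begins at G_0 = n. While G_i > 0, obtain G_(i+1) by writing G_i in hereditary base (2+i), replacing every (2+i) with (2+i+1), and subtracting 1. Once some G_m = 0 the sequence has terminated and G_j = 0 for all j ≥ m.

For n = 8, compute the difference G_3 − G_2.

(0) 8|_2 = 2^(2 + 1) ↦ 3^(3 + 1)|_3 = 81 ⇒ 80
(1) 80|_3 = 2·3^3 + 2·3^2 + 2·3 + 2 ↦ 2·4^4 + 2·4^2 + 2·4 + 2|_4 = 554 ⇒ 553
(2) 553|_4 = 2·4^4 + 2·4^2 + 2·4 + 1 ↦ 2·5^5 + 2·5^2 + 2·5 + 1|_5 = 6311 ⇒ 6310

5757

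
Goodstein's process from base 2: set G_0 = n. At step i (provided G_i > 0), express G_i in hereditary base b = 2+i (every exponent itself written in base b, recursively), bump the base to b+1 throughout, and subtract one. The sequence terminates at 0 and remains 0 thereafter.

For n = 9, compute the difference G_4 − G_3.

i=0: 9 = 2^(2 + 1) + 1 (b=2); 2→3: 3^(3 + 1) + 1 = 82; 82−1 = 81
i=1: 81 = 3^(3 + 1) (b=3); 3→4: 4^(4 + 1) = 1024; 1024−1 = 1023
i=2: 1023 = 3·4^4 + 3·4^3 + 3·4^2 + 3·4 + 3 (b=4); 4→5: 3·5^5 + 3·5^3 + 3·5^2 + 3·5 + 3 = 9843; 9843−1 = 9842
i=3: 9842 = 3·5^5 + 3·5^3 + 3·5^2 + 3·5 + 2 (b=5); 5→6: 3·6^6 + 3·6^3 + 3·6^2 + 3·6 + 2 = 140744; 140744−1 = 140743

130901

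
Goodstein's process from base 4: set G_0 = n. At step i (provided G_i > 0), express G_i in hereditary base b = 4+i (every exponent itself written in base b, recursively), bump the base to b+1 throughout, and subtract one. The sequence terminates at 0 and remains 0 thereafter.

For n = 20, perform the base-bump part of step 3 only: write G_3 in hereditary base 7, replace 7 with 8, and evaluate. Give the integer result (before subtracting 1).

66

20 —HB4→ 4^2 + 4 —bump→ 5^2 + 5 = 30 —(−1)→ 29
29 —HB5→ 5^2 + 4 —bump→ 6^2 + 4 = 40 —(−1)→ 39
39 —HB6→ 6^2 + 3 —bump→ 7^2 + 3 = 52 —(−1)→ 51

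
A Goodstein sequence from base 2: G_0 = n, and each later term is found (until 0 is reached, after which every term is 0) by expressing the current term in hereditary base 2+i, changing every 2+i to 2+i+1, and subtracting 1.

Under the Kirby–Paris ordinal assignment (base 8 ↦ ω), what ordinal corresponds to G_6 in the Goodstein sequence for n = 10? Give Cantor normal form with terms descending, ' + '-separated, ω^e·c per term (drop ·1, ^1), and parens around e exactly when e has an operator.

step 0: 10 = 2^(2 + 1) + 2; sub 3 for 2: 3^(3 + 1) + 3; = 84; G_1 = 84−1 = 83
step 1: 83 = 3^(3 + 1) + 2; sub 4 for 3: 4^(4 + 1) + 2; = 1026; G_2 = 1026−1 = 1025
step 2: 1025 = 4^(4 + 1) + 1; sub 5 for 4: 5^(5 + 1) + 1; = 15626; G_3 = 15626−1 = 15625
step 3: 15625 = 5^(5 + 1); sub 6 for 5: 6^(6 + 1); = 279936; G_4 = 279936−1 = 279935
step 4: 279935 = 5·6^6 + 5·6^5 + 5·6^4 + 5·6^3 + 5·6^2 + 5·6 + 5; sub 7 for 6: 5·7^7 + 5·7^5 + 5·7^4 + 5·7^3 + 5·7^2 + 5·7 + 5; = 4215755; G_5 = 4215755−1 = 4215754
step 5: 4215754 = 5·7^7 + 5·7^5 + 5·7^4 + 5·7^3 + 5·7^2 + 5·7 + 4; sub 8 for 7: 5·8^8 + 5·8^5 + 5·8^4 + 5·8^3 + 5·8^2 + 5·8 + 4; = 84073324; G_6 = 84073324−1 = 84073323
step 6: 84073323 = 5·8^8 + 5·8^5 + 5·8^4 + 5·8^3 + 5·8^2 + 5·8 + 3; sub 9 for 8: 5·9^9 + 5·9^5 + 5·9^4 + 5·9^3 + 5·9^2 + 5·9 + 3; = 1937434593; G_7 = 1937434593−1 = 1937434592

ω^ω·5 + ω^5·5 + ω^4·5 + ω^3·5 + ω^2·5 + ω·5 + 3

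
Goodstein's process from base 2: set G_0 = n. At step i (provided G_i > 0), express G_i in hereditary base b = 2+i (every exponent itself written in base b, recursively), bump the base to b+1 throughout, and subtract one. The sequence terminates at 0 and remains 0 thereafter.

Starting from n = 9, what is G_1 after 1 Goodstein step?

step 0: 9 = 2^(2 + 1) + 1; sub 3 for 2: 3^(3 + 1) + 1; = 82; G_1 = 82−1 = 81
step 1: 81 = 3^(3 + 1); sub 4 for 3: 4^(4 + 1); = 1024; G_2 = 1024−1 = 1023

81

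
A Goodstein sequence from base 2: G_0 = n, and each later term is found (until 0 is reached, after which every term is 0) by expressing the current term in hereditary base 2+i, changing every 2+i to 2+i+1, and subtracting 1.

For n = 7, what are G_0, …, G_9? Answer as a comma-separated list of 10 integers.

[0] 7 ≡ 2^2 + 2 + 1 (base 2). Lift 3: 31. −1: 30.
[1] 30 ≡ 3^3 + 3 (base 3). Lift 4: 260. −1: 259.
[2] 259 ≡ 4^4 + 3 (base 4). Lift 5: 3128. −1: 3127.
[3] 3127 ≡ 5^5 + 2 (base 5). Lift 6: 46658. −1: 46657.
[4] 46657 ≡ 6^6 + 1 (base 6). Lift 7: 823544. −1: 823543.
[5] 823543 ≡ 7^7 (base 7). Lift 8: 16777216. −1: 16777215.
[6] 16777215 ≡ 7·8^7 + 7·8^6 + 7·8^5 + 7·8^4 + 7·8^3 + 7·8^2 + 7·8 + 7 (base 8). Lift 9: 37665880. −1: 37665879.
[7] 37665879 ≡ 7·9^7 + 7·9^6 + 7·9^5 + 7·9^4 + 7·9^3 + 7·9^2 + 7·9 + 6 (base 9). Lift 10: 77777776. −1: 77777775.
[8] 77777775 ≡ 7·10^7 + 7·10^6 + 7·10^5 + 7·10^4 + 7·10^3 + 7·10^2 + 7·10 + 5 (base 10). Lift 11: 150051214. −1: 150051213.

7, 30, 259, 3127, 46657, 823543, 16777215, 37665879, 77777775, 150051213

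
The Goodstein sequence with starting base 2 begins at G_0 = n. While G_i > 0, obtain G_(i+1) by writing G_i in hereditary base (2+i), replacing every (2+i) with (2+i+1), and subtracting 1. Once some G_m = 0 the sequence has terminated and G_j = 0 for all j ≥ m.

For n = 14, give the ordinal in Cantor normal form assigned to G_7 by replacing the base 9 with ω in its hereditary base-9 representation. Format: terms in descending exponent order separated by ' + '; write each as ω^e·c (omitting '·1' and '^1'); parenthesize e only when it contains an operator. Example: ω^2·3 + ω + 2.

[0] 14 ≡ 2^(2 + 1) + 2^2 + 2 (base 2). Lift 3: 111. −1: 110.
[1] 110 ≡ 3^(3 + 1) + 3^3 + 2 (base 3). Lift 4: 1282. −1: 1281.
[2] 1281 ≡ 4^(4 + 1) + 4^4 + 1 (base 4). Lift 5: 18751. −1: 18750.
[3] 18750 ≡ 5^(5 + 1) + 5^5 (base 5). Lift 6: 326592. −1: 326591.
[4] 326591 ≡ 6^(6 + 1) + 5·6^5 + 5·6^4 + 5·6^3 + 5·6^2 + 5·6 + 5 (base 6). Lift 7: 5862841. −1: 5862840.
[5] 5862840 ≡ 7^(7 + 1) + 5·7^5 + 5·7^4 + 5·7^3 + 5·7^2 + 5·7 + 4 (base 7). Lift 8: 134404972. −1: 134404971.
[6] 134404971 ≡ 8^(8 + 1) + 5·8^5 + 5·8^4 + 5·8^3 + 5·8^2 + 5·8 + 3 (base 8). Lift 9: 3487116549. −1: 3487116548.

ω^(ω + 1) + ω^5·5 + ω^4·5 + ω^3·5 + ω^2·5 + ω·5 + 2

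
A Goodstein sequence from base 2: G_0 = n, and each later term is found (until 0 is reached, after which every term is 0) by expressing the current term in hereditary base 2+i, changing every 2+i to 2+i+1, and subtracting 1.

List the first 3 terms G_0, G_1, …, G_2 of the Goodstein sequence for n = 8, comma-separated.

base 2: 8 = 2^(2 + 1); at 3: 3^(3 + 1) = 81; next = 80
base 3: 80 = 2·3^3 + 2·3^2 + 2·3 + 2; at 4: 2·4^4 + 2·4^2 + 2·4 + 2 = 554; next = 553

8, 80, 553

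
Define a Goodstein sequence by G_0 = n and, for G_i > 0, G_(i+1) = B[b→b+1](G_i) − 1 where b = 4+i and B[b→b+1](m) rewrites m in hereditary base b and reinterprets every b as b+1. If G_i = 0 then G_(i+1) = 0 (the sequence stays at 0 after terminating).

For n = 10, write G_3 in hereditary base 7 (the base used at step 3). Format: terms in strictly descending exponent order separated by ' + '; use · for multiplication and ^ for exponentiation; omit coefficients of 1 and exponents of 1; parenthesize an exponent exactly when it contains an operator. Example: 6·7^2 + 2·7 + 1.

10 —HB4→ 2·4 + 2 —bump→ 2·5 + 2 = 12 —(−1)→ 11
11 —HB5→ 2·5 + 1 —bump→ 2·6 + 1 = 13 —(−1)→ 12
12 —HB6→ 2·6 —bump→ 2·7 = 14 —(−1)→ 13
13 —HB7→ 7 + 6 —bump→ 8 + 6 = 14 —(−1)→ 13

7 + 6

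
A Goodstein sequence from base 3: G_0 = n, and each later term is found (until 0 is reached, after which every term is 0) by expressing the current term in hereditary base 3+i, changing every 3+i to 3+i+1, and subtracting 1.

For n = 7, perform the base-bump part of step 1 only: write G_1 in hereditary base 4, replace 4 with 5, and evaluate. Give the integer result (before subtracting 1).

step 0: 7 = 2·3 + 1; sub 4 for 3: 2·4 + 1; = 9; G_1 = 9−1 = 8
step 1: 8 = 2·4; sub 5 for 4: 2·5; = 10; G_2 = 10−1 = 9

10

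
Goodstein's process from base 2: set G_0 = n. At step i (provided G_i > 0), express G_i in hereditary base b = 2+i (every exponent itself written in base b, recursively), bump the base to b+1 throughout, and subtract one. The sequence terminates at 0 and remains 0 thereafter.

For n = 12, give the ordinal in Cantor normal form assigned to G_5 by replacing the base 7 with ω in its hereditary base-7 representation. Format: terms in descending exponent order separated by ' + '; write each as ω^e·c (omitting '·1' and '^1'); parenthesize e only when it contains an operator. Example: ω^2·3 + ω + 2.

ω^(ω + 1) + ω^2·2 + ω + 4

12 —HB2→ 2^(2 + 1) + 2^2 —bump→ 3^(3 + 1) + 3^3 = 108 —(−1)→ 107
107 —HB3→ 3^(3 + 1) + 2·3^2 + 2·3 + 2 —bump→ 4^(4 + 1) + 2·4^2 + 2·4 + 2 = 1066 —(−1)→ 1065
1065 —HB4→ 4^(4 + 1) + 2·4^2 + 2·4 + 1 —bump→ 5^(5 + 1) + 2·5^2 + 2·5 + 1 = 15686 —(−1)→ 15685
15685 —HB5→ 5^(5 + 1) + 2·5^2 + 2·5 —bump→ 6^(6 + 1) + 2·6^2 + 2·6 = 280020 —(−1)→ 280019
280019 —HB6→ 6^(6 + 1) + 2·6^2 + 6 + 5 —bump→ 7^(7 + 1) + 2·7^2 + 7 + 5 = 5764911 —(−1)→ 5764910
5764910 —HB7→ 7^(7 + 1) + 2·7^2 + 7 + 4 —bump→ 8^(8 + 1) + 2·8^2 + 8 + 4 = 134217868 —(−1)→ 134217867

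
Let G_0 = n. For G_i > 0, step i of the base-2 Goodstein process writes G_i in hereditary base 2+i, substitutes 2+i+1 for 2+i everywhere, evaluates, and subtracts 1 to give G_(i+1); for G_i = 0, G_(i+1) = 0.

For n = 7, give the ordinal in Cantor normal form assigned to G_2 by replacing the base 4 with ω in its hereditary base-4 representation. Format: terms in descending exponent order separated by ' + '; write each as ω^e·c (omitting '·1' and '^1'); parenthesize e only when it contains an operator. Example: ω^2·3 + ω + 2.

ω^ω + 3

G_0 = 7. HB_2(7) = 2^2 + 2 + 1. Bump = 31. G_1 = 30.
G_1 = 30. HB_3(30) = 3^3 + 3. Bump = 260. G_2 = 259.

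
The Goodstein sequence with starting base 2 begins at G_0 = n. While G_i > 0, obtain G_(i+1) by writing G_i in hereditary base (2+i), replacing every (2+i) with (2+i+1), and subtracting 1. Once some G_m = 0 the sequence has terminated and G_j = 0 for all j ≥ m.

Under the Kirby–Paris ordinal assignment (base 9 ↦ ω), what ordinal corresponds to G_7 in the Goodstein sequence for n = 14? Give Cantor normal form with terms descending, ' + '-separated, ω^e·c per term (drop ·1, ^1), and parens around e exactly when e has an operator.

(0) 14|_2 = 2^(2 + 1) + 2^2 + 2 ↦ 3^(3 + 1) + 3^3 + 3|_3 = 111 ⇒ 110
(1) 110|_3 = 3^(3 + 1) + 3^3 + 2 ↦ 4^(4 + 1) + 4^4 + 2|_4 = 1282 ⇒ 1281
(2) 1281|_4 = 4^(4 + 1) + 4^4 + 1 ↦ 5^(5 + 1) + 5^5 + 1|_5 = 18751 ⇒ 18750
(3) 18750|_5 = 5^(5 + 1) + 5^5 ↦ 6^(6 + 1) + 6^6|_6 = 326592 ⇒ 326591
(4) 326591|_6 = 6^(6 + 1) + 5·6^5 + 5·6^4 + 5·6^3 + 5·6^2 + 5·6 + 5 ↦ 7^(7 + 1) + 5·7^5 + 5·7^4 + 5·7^3 + 5·7^2 + 5·7 + 5|_7 = 5862841 ⇒ 5862840
(5) 5862840|_7 = 7^(7 + 1) + 5·7^5 + 5·7^4 + 5·7^3 + 5·7^2 + 5·7 + 4 ↦ 8^(8 + 1) + 5·8^5 + 5·8^4 + 5·8^3 + 5·8^2 + 5·8 + 4|_8 = 134404972 ⇒ 134404971
(6) 134404971|_8 = 8^(8 + 1) + 5·8^5 + 5·8^4 + 5·8^3 + 5·8^2 + 5·8 + 3 ↦ 9^(9 + 1) + 5·9^5 + 5·9^4 + 5·9^3 + 5·9^2 + 5·9 + 3|_9 = 3487116549 ⇒ 3487116548

ω^(ω + 1) + ω^5·5 + ω^4·5 + ω^3·5 + ω^2·5 + ω·5 + 2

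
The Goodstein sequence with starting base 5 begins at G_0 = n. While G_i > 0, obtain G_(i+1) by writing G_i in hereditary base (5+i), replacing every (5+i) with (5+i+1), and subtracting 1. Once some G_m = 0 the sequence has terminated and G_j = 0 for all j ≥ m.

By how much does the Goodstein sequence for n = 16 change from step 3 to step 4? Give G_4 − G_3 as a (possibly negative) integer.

16 —HB5→ 3·5 + 1 —bump→ 3·6 + 1 = 19 —(−1)→ 18
18 —HB6→ 3·6 —bump→ 3·7 = 21 —(−1)→ 20
20 —HB7→ 2·7 + 6 —bump→ 2·8 + 6 = 22 —(−1)→ 21
21 —HB8→ 2·8 + 5 —bump→ 2·9 + 5 = 23 —(−1)→ 22

1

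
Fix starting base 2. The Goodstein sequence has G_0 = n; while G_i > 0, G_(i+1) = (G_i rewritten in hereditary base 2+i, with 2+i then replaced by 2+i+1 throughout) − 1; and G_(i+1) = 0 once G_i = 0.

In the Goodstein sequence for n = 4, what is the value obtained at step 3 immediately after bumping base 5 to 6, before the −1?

84

(0) 4|_2 = 2^2 ↦ 3^3|_3 = 27 ⇒ 26
(1) 26|_3 = 2·3^2 + 2·3 + 2 ↦ 2·4^2 + 2·4 + 2|_4 = 42 ⇒ 41
(2) 41|_4 = 2·4^2 + 2·4 + 1 ↦ 2·5^2 + 2·5 + 1|_5 = 61 ⇒ 60
(3) 60|_5 = 2·5^2 + 2·5 ↦ 2·6^2 + 2·6|_6 = 84 ⇒ 83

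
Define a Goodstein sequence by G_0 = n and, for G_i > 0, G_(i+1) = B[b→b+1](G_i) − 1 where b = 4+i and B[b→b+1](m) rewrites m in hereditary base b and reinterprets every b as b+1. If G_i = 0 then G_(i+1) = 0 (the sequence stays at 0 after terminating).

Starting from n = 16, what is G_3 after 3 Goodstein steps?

(0) 16|_4 = 4^2 ↦ 5^2|_5 = 25 ⇒ 24
(1) 24|_5 = 4·5 + 4 ↦ 4·6 + 4|_6 = 28 ⇒ 27
(2) 27|_6 = 4·6 + 3 ↦ 4·7 + 3|_7 = 31 ⇒ 30

30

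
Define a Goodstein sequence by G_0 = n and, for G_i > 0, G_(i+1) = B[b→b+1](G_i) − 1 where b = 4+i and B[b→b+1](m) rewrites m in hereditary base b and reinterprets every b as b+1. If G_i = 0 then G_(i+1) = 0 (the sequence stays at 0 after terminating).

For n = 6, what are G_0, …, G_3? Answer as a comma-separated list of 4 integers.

6, 6, 6, 6

6 —HB4→ 4 + 2 —bump→ 5 + 2 = 7 —(−1)→ 6
6 —HB5→ 5 + 1 —bump→ 6 + 1 = 7 —(−1)→ 6
6 —HB6→ 6 —bump→ 7 = 7 —(−1)→ 6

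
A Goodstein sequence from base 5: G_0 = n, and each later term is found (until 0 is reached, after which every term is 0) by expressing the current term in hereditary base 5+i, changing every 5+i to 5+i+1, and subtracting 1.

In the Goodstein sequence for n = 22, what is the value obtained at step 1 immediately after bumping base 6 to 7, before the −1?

G_0 = 22. HB_5(22) = 4·5 + 2. Bump = 26. G_1 = 25.
G_1 = 25. HB_6(25) = 4·6 + 1. Bump = 29. G_2 = 28.

29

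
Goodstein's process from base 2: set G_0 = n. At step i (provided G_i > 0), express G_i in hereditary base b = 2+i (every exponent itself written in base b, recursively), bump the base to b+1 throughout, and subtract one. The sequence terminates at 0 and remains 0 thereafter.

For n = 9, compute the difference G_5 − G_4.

G_0=9  [base 2] 2^(2 + 1) + 1  →[2↦3]→  3^(3 + 1) + 1 = 82  −1 ⇒ G_1=81
G_1=81  [base 3] 3^(3 + 1)  →[3↦4]→  4^(4 + 1) = 1024  −1 ⇒ G_2=1023
G_2=1023  [base 4] 3·4^4 + 3·4^3 + 3·4^2 + 3·4 + 3  →[4↦5]→  3·5^5 + 3·5^3 + 3·5^2 + 3·5 + 3 = 9843  −1 ⇒ G_3=9842
G_3=9842  [base 5] 3·5^5 + 3·5^3 + 3·5^2 + 3·5 + 2  →[5↦6]→  3·6^6 + 3·6^3 + 3·6^2 + 3·6 + 2 = 140744  −1 ⇒ G_4=140743
G_4=140743  [base 6] 3·6^6 + 3·6^3 + 3·6^2 + 3·6 + 1  →[6↦7]→  3·7^7 + 3·7^3 + 3·7^2 + 3·7 + 1 = 2471827  −1 ⇒ G_5=2471826

2331083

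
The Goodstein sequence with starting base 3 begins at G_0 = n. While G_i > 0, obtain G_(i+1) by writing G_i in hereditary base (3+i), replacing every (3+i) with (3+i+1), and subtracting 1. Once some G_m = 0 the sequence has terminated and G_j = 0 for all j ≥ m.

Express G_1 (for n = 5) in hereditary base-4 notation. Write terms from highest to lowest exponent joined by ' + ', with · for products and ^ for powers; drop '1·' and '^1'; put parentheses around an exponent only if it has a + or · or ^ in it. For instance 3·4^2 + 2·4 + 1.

4 + 1

(0) 5|_3 = 3 + 2 ↦ 4 + 2|_4 = 6 ⇒ 5
(1) 5|_4 = 4 + 1 ↦ 5 + 1|_5 = 6 ⇒ 5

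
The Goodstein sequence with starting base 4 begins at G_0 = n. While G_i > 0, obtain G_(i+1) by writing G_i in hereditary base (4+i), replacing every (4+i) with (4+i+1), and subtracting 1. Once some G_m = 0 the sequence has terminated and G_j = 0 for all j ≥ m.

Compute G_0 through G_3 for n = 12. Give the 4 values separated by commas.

12, 14, 15, 16

i=0: 12 = 3·4 (b=4); 4→5: 3·5 = 15; 15−1 = 14
i=1: 14 = 2·5 + 4 (b=5); 5→6: 2·6 + 4 = 16; 16−1 = 15
i=2: 15 = 2·6 + 3 (b=6); 6→7: 2·7 + 3 = 17; 17−1 = 16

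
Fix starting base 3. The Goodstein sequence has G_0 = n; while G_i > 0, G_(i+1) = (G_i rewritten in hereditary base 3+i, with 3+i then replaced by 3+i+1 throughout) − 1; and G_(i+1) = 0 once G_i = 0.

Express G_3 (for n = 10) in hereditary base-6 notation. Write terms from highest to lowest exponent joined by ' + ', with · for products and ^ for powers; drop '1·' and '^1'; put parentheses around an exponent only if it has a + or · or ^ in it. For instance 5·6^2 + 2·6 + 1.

[0] 10 ≡ 3^2 + 1 (base 3). Lift 4: 17. −1: 16.
[1] 16 ≡ 4^2 (base 4). Lift 5: 25. −1: 24.
[2] 24 ≡ 4·5 + 4 (base 5). Lift 6: 28. −1: 27.
[3] 27 ≡ 4·6 + 3 (base 6). Lift 7: 31. −1: 30.

4·6 + 3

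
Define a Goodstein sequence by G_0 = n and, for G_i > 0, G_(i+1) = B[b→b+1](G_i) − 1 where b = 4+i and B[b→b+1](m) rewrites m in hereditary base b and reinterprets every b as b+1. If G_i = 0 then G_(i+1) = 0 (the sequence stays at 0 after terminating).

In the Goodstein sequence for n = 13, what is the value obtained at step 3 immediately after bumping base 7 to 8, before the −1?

20

G_0=13  [base 4] 3·4 + 1  →[4↦5]→  3·5 + 1 = 16  −1 ⇒ G_1=15
G_1=15  [base 5] 3·5  →[5↦6]→  3·6 = 18  −1 ⇒ G_2=17
G_2=17  [base 6] 2·6 + 5  →[6↦7]→  2·7 + 5 = 19  −1 ⇒ G_3=18
G_3=18  [base 7] 2·7 + 4  →[7↦8]→  2·8 + 4 = 20  −1 ⇒ G_4=19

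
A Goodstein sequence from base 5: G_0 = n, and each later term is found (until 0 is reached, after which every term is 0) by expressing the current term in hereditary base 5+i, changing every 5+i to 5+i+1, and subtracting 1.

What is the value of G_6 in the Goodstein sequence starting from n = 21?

35

G_0=21  [base 5] 4·5 + 1  →[5↦6]→  4·6 + 1 = 25  −1 ⇒ G_1=24
G_1=24  [base 6] 4·6  →[6↦7]→  4·7 = 28  −1 ⇒ G_2=27
G_2=27  [base 7] 3·7 + 6  →[7↦8]→  3·8 + 6 = 30  −1 ⇒ G_3=29
G_3=29  [base 8] 3·8 + 5  →[8↦9]→  3·9 + 5 = 32  −1 ⇒ G_4=31
G_4=31  [base 9] 3·9 + 4  →[9↦10]→  3·10 + 4 = 34  −1 ⇒ G_5=33
G_5=33  [base 10] 3·10 + 3  →[10↦11]→  3·11 + 3 = 36  −1 ⇒ G_6=35
G_6=35  [base 11] 3·11 + 2  →[11↦12]→  3·12 + 2 = 38  −1 ⇒ G_7=37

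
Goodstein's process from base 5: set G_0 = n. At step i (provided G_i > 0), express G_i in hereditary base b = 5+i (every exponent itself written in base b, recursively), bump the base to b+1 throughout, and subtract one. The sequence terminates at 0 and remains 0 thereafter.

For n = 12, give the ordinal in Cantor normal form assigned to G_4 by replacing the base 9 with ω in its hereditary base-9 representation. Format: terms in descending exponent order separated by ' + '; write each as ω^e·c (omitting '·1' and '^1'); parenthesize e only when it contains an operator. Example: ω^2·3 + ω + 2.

ω + 6

step 0: 12 = 2·5 + 2; sub 6 for 5: 2·6 + 2; = 14; G_1 = 14−1 = 13
step 1: 13 = 2·6 + 1; sub 7 for 6: 2·7 + 1; = 15; G_2 = 15−1 = 14
step 2: 14 = 2·7; sub 8 for 7: 2·8; = 16; G_3 = 16−1 = 15
step 3: 15 = 8 + 7; sub 9 for 8: 9 + 7; = 16; G_4 = 16−1 = 15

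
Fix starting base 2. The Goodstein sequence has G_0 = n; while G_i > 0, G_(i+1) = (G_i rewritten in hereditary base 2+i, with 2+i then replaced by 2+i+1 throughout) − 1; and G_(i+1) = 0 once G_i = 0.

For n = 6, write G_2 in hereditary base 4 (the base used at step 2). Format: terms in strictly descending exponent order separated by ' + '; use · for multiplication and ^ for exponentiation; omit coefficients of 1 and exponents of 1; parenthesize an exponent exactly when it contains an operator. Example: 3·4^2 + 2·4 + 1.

(0) 6|_2 = 2^2 + 2 ↦ 3^3 + 3|_3 = 30 ⇒ 29
(1) 29|_3 = 3^3 + 2 ↦ 4^4 + 2|_4 = 258 ⇒ 257
(2) 257|_4 = 4^4 + 1 ↦ 5^5 + 1|_5 = 3126 ⇒ 3125

4^4 + 1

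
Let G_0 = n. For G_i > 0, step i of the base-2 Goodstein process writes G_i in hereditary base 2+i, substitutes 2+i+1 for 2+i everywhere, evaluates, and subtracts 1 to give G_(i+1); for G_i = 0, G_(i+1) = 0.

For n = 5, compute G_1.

[0] 5 ≡ 2^2 + 1 (base 2). Lift 3: 28. −1: 27.
[1] 27 ≡ 3^3 (base 3). Lift 4: 256. −1: 255.

27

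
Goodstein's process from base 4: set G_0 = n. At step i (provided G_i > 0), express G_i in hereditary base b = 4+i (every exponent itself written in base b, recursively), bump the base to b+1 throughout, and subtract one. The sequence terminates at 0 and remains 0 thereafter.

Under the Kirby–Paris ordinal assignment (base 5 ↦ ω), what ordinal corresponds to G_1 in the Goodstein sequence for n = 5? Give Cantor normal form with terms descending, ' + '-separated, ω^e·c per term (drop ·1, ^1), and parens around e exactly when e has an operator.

5 —HB4→ 4 + 1 —bump→ 5 + 1 = 6 —(−1)→ 5
5 —HB5→ 5 —bump→ 6 = 6 —(−1)→ 5

ω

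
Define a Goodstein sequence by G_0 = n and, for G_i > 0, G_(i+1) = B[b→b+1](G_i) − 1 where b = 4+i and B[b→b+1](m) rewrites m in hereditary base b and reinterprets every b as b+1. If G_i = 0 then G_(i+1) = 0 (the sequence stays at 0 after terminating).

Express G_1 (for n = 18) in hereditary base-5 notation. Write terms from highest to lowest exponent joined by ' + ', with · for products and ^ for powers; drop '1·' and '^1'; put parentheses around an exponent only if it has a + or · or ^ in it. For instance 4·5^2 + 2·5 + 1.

(0) 18|_4 = 4^2 + 2 ↦ 5^2 + 2|_5 = 27 ⇒ 26
(1) 26|_5 = 5^2 + 1 ↦ 6^2 + 1|_6 = 37 ⇒ 36

5^2 + 1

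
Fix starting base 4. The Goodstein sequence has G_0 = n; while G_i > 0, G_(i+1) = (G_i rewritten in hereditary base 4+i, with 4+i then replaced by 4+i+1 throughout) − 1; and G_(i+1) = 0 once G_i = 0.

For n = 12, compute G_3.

16

[0] 12 ≡ 3·4 (base 4). Lift 5: 15. −1: 14.
[1] 14 ≡ 2·5 + 4 (base 5). Lift 6: 16. −1: 15.
[2] 15 ≡ 2·6 + 3 (base 6). Lift 7: 17. −1: 16.
[3] 16 ≡ 2·7 + 2 (base 7). Lift 8: 18. −1: 17.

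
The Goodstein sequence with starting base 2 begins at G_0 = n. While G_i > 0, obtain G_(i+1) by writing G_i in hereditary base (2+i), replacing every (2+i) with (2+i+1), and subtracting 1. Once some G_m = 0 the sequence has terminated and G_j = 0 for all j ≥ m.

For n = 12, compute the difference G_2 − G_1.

958

[0] 12 ≡ 2^(2 + 1) + 2^2 (base 2). Lift 3: 108. −1: 107.
[1] 107 ≡ 3^(3 + 1) + 2·3^2 + 2·3 + 2 (base 3). Lift 4: 1066. −1: 1065.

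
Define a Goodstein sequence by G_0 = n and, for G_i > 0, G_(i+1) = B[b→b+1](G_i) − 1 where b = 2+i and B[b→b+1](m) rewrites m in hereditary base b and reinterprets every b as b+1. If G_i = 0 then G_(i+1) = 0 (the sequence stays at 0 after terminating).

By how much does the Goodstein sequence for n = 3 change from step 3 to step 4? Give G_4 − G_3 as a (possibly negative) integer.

step 0: 3 = 2 + 1; sub 3 for 2: 3 + 1; = 4; G_1 = 4−1 = 3
step 1: 3 = 3; sub 4 for 3: 4; = 4; G_2 = 4−1 = 3
step 2: 3 = 3; sub 5 for 4: 3; = 3; G_3 = 3−1 = 2
step 3: 2 = 2; sub 6 for 5: 2; = 2; G_4 = 2−1 = 1

-1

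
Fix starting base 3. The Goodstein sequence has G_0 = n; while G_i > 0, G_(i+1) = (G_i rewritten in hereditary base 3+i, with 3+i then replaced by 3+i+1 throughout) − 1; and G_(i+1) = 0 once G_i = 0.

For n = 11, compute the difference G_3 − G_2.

step 0: 11 = 3^2 + 2; sub 4 for 3: 4^2 + 2; = 18; G_1 = 18−1 = 17
step 1: 17 = 4^2 + 1; sub 5 for 4: 5^2 + 1; = 26; G_2 = 26−1 = 25
step 2: 25 = 5^2; sub 6 for 5: 6^2; = 36; G_3 = 36−1 = 35

10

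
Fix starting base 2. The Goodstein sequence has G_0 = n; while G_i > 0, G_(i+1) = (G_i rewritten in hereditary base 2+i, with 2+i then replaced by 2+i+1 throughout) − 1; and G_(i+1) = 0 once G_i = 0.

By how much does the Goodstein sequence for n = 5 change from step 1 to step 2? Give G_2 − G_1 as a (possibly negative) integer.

228

G_0=5  [base 2] 2^2 + 1  →[2↦3]→  3^3 + 1 = 28  −1 ⇒ G_1=27
G_1=27  [base 3] 3^3  →[3↦4]→  4^4 = 256  −1 ⇒ G_2=255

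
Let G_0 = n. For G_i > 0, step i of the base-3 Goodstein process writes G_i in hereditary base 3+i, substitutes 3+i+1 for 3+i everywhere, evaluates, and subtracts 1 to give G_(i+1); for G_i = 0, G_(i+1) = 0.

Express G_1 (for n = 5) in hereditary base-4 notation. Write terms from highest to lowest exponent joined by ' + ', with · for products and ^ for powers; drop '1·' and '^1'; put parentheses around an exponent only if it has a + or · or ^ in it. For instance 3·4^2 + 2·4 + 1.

G_0=5  [base 3] 3 + 2  →[3↦4]→  4 + 2 = 6  −1 ⇒ G_1=5
G_1=5  [base 4] 4 + 1  →[4↦5]→  5 + 1 = 6  −1 ⇒ G_2=5

4 + 1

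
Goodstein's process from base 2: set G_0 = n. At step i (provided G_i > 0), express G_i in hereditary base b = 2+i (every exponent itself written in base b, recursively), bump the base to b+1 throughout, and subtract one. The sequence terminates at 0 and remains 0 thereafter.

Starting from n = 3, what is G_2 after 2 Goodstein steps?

3

base 2: 3 = 2 + 1; at 3: 3 + 1 = 4; next = 3
base 3: 3 = 3; at 4: 4 = 4; next = 3
base 4: 3 = 3; at 5: 3 = 3; next = 2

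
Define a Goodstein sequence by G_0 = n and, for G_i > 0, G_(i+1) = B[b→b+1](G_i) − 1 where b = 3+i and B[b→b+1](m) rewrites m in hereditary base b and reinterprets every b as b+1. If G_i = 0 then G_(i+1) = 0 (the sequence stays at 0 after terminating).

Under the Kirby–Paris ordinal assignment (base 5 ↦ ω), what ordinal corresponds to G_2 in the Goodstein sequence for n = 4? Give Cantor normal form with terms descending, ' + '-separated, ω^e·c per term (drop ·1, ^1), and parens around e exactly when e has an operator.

4

base 3: 4 = 3 + 1; at 4: 4 + 1 = 5; next = 4
base 4: 4 = 4; at 5: 5 = 5; next = 4
base 5: 4 = 4; at 6: 4 = 4; next = 3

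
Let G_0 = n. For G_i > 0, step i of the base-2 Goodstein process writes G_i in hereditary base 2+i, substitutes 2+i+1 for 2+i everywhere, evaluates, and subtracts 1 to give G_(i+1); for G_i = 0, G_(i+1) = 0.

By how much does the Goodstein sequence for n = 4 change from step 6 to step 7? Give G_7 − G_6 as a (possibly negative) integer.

34

step 0: 4 = 2^2; sub 3 for 2: 3^3; = 27; G_1 = 27−1 = 26
step 1: 26 = 2·3^2 + 2·3 + 2; sub 4 for 3: 2·4^2 + 2·4 + 2; = 42; G_2 = 42−1 = 41
step 2: 41 = 2·4^2 + 2·4 + 1; sub 5 for 4: 2·5^2 + 2·5 + 1; = 61; G_3 = 61−1 = 60
step 3: 60 = 2·5^2 + 2·5; sub 6 for 5: 2·6^2 + 2·6; = 84; G_4 = 84−1 = 83
step 4: 83 = 2·6^2 + 6 + 5; sub 7 for 6: 2·7^2 + 7 + 5; = 110; G_5 = 110−1 = 109
step 5: 109 = 2·7^2 + 7 + 4; sub 8 for 7: 2·8^2 + 8 + 4; = 140; G_6 = 140−1 = 139
step 6: 139 = 2·8^2 + 8 + 3; sub 9 for 8: 2·9^2 + 9 + 3; = 174; G_7 = 174−1 = 173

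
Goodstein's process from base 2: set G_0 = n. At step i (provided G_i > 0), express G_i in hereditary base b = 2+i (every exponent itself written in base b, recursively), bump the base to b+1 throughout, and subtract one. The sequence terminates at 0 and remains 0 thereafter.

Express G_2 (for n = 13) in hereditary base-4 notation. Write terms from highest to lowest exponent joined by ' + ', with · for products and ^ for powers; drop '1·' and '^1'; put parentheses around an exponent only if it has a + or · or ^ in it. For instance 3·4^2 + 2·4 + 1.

4^(4 + 1) + 3·4^3 + 3·4^2 + 3·4 + 3

[0] 13 ≡ 2^(2 + 1) + 2^2 + 1 (base 2). Lift 3: 109. −1: 108.
[1] 108 ≡ 3^(3 + 1) + 3^3 (base 3). Lift 4: 1280. −1: 1279.
[2] 1279 ≡ 4^(4 + 1) + 3·4^3 + 3·4^2 + 3·4 + 3 (base 4). Lift 5: 16093. −1: 16092.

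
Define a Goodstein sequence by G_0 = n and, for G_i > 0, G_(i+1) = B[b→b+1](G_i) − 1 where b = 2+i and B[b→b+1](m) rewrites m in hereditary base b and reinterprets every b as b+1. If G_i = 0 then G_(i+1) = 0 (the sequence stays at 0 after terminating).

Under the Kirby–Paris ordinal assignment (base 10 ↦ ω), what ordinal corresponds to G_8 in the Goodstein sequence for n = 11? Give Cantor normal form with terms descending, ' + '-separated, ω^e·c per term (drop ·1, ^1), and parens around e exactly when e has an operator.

step 0: 11 = 2^(2 + 1) + 2 + 1; sub 3 for 2: 3^(3 + 1) + 3 + 1; = 85; G_1 = 85−1 = 84
step 1: 84 = 3^(3 + 1) + 3; sub 4 for 3: 4^(4 + 1) + 4; = 1028; G_2 = 1028−1 = 1027
step 2: 1027 = 4^(4 + 1) + 3; sub 5 for 4: 5^(5 + 1) + 3; = 15628; G_3 = 15628−1 = 15627
step 3: 15627 = 5^(5 + 1) + 2; sub 6 for 5: 6^(6 + 1) + 2; = 279938; G_4 = 279938−1 = 279937
step 4: 279937 = 6^(6 + 1) + 1; sub 7 for 6: 7^(7 + 1) + 1; = 5764802; G_5 = 5764802−1 = 5764801
step 5: 5764801 = 7^(7 + 1); sub 8 for 7: 8^(8 + 1); = 134217728; G_6 = 134217728−1 = 134217727
step 6: 134217727 = 7·8^8 + 7·8^7 + 7·8^6 + 7·8^5 + 7·8^4 + 7·8^3 + 7·8^2 + 7·8 + 7; sub 9 for 8: 7·9^9 + 7·9^7 + 7·9^6 + 7·9^5 + 7·9^4 + 7·9^3 + 7·9^2 + 7·9 + 7; = 2749609303; G_7 = 2749609303−1 = 2749609302
step 7: 2749609302 = 7·9^9 + 7·9^7 + 7·9^6 + 7·9^5 + 7·9^4 + 7·9^3 + 7·9^2 + 7·9 + 6; sub 10 for 9: 7·10^10 + 7·10^7 + 7·10^6 + 7·10^5 + 7·10^4 + 7·10^3 + 7·10^2 + 7·10 + 6; = 70077777776; G_8 = 70077777776−1 = 70077777775
step 8: 70077777775 = 7·10^10 + 7·10^7 + 7·10^6 + 7·10^5 + 7·10^4 + 7·10^3 + 7·10^2 + 7·10 + 5; sub 11 for 10: 7·11^11 + 7·11^7 + 7·11^6 + 7·11^5 + 7·11^4 + 7·11^3 + 7·11^2 + 7·11 + 5; = 1997331745491; G_9 = 1997331745491−1 = 1997331745490

ω^ω·7 + ω^7·7 + ω^6·7 + ω^5·7 + ω^4·7 + ω^3·7 + ω^2·7 + ω·7 + 5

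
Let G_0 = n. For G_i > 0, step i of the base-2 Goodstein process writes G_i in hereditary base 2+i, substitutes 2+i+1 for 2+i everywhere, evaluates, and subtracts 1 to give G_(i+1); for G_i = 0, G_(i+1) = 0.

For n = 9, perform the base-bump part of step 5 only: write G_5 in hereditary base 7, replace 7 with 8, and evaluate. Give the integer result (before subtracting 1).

9 —HB2→ 2^(2 + 1) + 1 —bump→ 3^(3 + 1) + 1 = 82 —(−1)→ 81
81 —HB3→ 3^(3 + 1) —bump→ 4^(4 + 1) = 1024 —(−1)→ 1023
1023 —HB4→ 3·4^4 + 3·4^3 + 3·4^2 + 3·4 + 3 —bump→ 3·5^5 + 3·5^3 + 3·5^2 + 3·5 + 3 = 9843 —(−1)→ 9842
9842 —HB5→ 3·5^5 + 3·5^3 + 3·5^2 + 3·5 + 2 —bump→ 3·6^6 + 3·6^3 + 3·6^2 + 3·6 + 2 = 140744 —(−1)→ 140743
140743 —HB6→ 3·6^6 + 3·6^3 + 3·6^2 + 3·6 + 1 —bump→ 3·7^7 + 3·7^3 + 3·7^2 + 3·7 + 1 = 2471827 —(−1)→ 2471826
2471826 —HB7→ 3·7^7 + 3·7^3 + 3·7^2 + 3·7 —bump→ 3·8^8 + 3·8^3 + 3·8^2 + 3·8 = 50333400 —(−1)→ 50333399

50333400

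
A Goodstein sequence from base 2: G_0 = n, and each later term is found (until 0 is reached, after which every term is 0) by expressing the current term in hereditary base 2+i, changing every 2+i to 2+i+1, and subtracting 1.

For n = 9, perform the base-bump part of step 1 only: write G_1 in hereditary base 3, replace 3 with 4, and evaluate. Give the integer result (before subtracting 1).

step 0: 9 = 2^(2 + 1) + 1; sub 3 for 2: 3^(3 + 1) + 1; = 82; G_1 = 82−1 = 81
step 1: 81 = 3^(3 + 1); sub 4 for 3: 4^(4 + 1); = 1024; G_2 = 1024−1 = 1023

1024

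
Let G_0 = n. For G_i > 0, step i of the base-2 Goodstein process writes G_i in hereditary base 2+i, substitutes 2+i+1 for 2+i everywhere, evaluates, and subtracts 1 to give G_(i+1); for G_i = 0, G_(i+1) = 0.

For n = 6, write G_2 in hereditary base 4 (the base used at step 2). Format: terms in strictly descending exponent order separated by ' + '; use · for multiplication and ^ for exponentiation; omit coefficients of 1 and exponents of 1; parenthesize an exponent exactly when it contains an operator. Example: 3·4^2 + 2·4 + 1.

4^4 + 1

i=0: 6 = 2^2 + 2 (b=2); 2→3: 3^3 + 3 = 30; 30−1 = 29
i=1: 29 = 3^3 + 2 (b=3); 3→4: 4^4 + 2 = 258; 258−1 = 257
i=2: 257 = 4^4 + 1 (b=4); 4→5: 5^5 + 1 = 3126; 3126−1 = 3125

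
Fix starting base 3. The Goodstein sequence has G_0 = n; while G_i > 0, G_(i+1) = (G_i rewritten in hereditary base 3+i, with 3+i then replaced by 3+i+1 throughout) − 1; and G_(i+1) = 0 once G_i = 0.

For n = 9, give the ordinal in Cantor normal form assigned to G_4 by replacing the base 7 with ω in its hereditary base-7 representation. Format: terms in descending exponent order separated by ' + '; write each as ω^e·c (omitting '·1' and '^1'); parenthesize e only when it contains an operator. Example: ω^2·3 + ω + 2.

ω·3

base 3: 9 = 3^2; at 4: 4^2 = 16; next = 15
base 4: 15 = 3·4 + 3; at 5: 3·5 + 3 = 18; next = 17
base 5: 17 = 3·5 + 2; at 6: 3·6 + 2 = 20; next = 19
base 6: 19 = 3·6 + 1; at 7: 3·7 + 1 = 22; next = 21
base 7: 21 = 3·7; at 8: 3·8 = 24; next = 23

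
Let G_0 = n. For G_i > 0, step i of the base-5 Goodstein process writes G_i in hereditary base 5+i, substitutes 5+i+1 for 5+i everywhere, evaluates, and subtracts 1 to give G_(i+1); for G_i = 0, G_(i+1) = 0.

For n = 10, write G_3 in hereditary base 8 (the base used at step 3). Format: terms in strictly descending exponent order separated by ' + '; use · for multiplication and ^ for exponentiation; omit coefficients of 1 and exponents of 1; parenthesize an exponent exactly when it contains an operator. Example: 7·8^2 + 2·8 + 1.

(0) 10|_5 = 2·5 ↦ 2·6|_6 = 12 ⇒ 11
(1) 11|_6 = 6 + 5 ↦ 7 + 5|_7 = 12 ⇒ 11
(2) 11|_7 = 7 + 4 ↦ 8 + 4|_8 = 12 ⇒ 11
(3) 11|_8 = 8 + 3 ↦ 9 + 3|_9 = 12 ⇒ 11

8 + 3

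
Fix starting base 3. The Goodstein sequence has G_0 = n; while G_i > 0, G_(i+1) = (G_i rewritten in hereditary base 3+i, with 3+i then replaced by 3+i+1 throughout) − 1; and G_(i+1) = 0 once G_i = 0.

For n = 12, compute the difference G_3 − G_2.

10

G_0=12  [base 3] 3^2 + 3  →[3↦4]→  4^2 + 4 = 20  −1 ⇒ G_1=19
G_1=19  [base 4] 4^2 + 3  →[4↦5]→  5^2 + 3 = 28  −1 ⇒ G_2=27
G_2=27  [base 5] 5^2 + 2  →[5↦6]→  6^2 + 2 = 38  −1 ⇒ G_3=37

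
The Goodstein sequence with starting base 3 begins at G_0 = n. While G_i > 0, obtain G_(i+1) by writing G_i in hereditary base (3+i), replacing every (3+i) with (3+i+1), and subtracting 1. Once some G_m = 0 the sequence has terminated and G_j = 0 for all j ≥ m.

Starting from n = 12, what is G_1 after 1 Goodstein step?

19

(0) 12|_3 = 3^2 + 3 ↦ 4^2 + 4|_4 = 20 ⇒ 19
(1) 19|_4 = 4^2 + 3 ↦ 5^2 + 3|_5 = 28 ⇒ 27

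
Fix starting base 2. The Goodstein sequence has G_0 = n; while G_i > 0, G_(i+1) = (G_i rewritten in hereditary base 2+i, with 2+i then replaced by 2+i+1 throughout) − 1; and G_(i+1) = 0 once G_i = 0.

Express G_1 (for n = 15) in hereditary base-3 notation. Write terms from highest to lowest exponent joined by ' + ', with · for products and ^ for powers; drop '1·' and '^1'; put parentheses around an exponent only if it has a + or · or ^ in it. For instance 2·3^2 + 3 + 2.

G_0=15  [base 2] 2^(2 + 1) + 2^2 + 2 + 1  →[2↦3]→  3^(3 + 1) + 3^3 + 3 + 1 = 112  −1 ⇒ G_1=111
G_1=111  [base 3] 3^(3 + 1) + 3^3 + 3  →[3↦4]→  4^(4 + 1) + 4^4 + 4 = 1284  −1 ⇒ G_2=1283

3^(3 + 1) + 3^3 + 3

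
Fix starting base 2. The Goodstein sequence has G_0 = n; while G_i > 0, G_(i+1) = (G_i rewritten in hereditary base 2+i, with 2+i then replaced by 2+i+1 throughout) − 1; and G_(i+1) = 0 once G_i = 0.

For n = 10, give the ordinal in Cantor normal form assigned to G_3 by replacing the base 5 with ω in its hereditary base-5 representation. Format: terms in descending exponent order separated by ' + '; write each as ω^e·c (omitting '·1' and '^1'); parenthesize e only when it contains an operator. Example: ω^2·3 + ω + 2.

ω^(ω + 1)

[0] 10 ≡ 2^(2 + 1) + 2 (base 2). Lift 3: 84. −1: 83.
[1] 83 ≡ 3^(3 + 1) + 2 (base 3). Lift 4: 1026. −1: 1025.
[2] 1025 ≡ 4^(4 + 1) + 1 (base 4). Lift 5: 15626. −1: 15625.
[3] 15625 ≡ 5^(5 + 1) (base 5). Lift 6: 279936. −1: 279935.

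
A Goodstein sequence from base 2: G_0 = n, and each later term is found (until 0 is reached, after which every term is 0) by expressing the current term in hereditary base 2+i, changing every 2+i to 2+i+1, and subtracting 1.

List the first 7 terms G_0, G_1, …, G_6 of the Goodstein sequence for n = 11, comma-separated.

(0) 11|_2 = 2^(2 + 1) + 2 + 1 ↦ 3^(3 + 1) + 3 + 1|_3 = 85 ⇒ 84
(1) 84|_3 = 3^(3 + 1) + 3 ↦ 4^(4 + 1) + 4|_4 = 1028 ⇒ 1027
(2) 1027|_4 = 4^(4 + 1) + 3 ↦ 5^(5 + 1) + 3|_5 = 15628 ⇒ 15627
(3) 15627|_5 = 5^(5 + 1) + 2 ↦ 6^(6 + 1) + 2|_6 = 279938 ⇒ 279937
(4) 279937|_6 = 6^(6 + 1) + 1 ↦ 7^(7 + 1) + 1|_7 = 5764802 ⇒ 5764801
(5) 5764801|_7 = 7^(7 + 1) ↦ 8^(8 + 1)|_8 = 134217728 ⇒ 134217727

11, 84, 1027, 15627, 279937, 5764801, 134217727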